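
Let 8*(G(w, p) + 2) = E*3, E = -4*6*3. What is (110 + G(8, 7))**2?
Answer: 6561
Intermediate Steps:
E = -72 (E = -24*3 = -72)
G(w, p) = -29 (G(w, p) = -2 + (-72*3)/8 = -2 + (1/8)*(-216) = -2 - 27 = -29)
(110 + G(8, 7))**2 = (110 - 29)**2 = 81**2 = 6561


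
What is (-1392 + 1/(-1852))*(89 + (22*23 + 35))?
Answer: -812065275/926 ≈ -8.7696e+5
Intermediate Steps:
(-1392 + 1/(-1852))*(89 + (22*23 + 35)) = (-1392 - 1/1852)*(89 + (506 + 35)) = -2577985*(89 + 541)/1852 = -2577985/1852*630 = -812065275/926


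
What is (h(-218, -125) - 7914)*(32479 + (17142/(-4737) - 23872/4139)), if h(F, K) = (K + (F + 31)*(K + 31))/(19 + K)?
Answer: -181718601965920305/692760986 ≈ -2.6231e+8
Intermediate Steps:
h(F, K) = (K + (31 + F)*(31 + K))/(19 + K)
(h(-218, -125) - 7914)*(32479 + (17142/(-4737) - 23872/4139)) = ((961 + 31*(-218) + 32*(-125) - 218*(-125))/(19 - 125) - 7914)*(32479 + (17142/(-4737) - 23872/4139)) = ((961 - 6758 - 4000 + 27250)/(-106) - 7914)*(32479 + (17142*(-1/4737) - 23872*1/4139)) = (-1/106*17453 - 7914)*(32479 + (-5714/1579 - 23872/4139)) = (-17453/106 - 7914)*(32479 - 61344134/6535481) = -856337/106*212204543265/6535481 = -181718601965920305/692760986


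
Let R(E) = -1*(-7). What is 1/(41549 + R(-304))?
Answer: 1/41556 ≈ 2.4064e-5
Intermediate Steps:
R(E) = 7
1/(41549 + R(-304)) = 1/(41549 + 7) = 1/41556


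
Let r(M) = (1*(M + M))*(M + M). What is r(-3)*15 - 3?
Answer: 537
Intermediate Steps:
r(M) = 4*M² (r(M) = (1*(2*M))*(2*M) = (2*M)*(2*M) = 4*M²)
r(-3)*15 - 3 = (4*(-3)²)*15 - 3 = (4*9)*15 - 3 = 36*15 - 3 = 540 - 3 = 537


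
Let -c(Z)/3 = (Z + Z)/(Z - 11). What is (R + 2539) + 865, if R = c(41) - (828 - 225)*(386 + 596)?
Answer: -2943751/5 ≈ -5.8875e+5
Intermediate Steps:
c(Z) = -6*Z/(-11 + Z) (c(Z) = -3*(Z + Z)/(Z - 11) = -3*2*Z/(-11 + Z) = -6*Z/(-11 + Z))
R = -2960771/5 (R = -6*41/(-11 + 41) - (828 - 225)*(386 + 596) = -6*41/30 - 603*982 = -6*41*1/30 - 1*592146 = -41/5 - 592146 = -2960771/5 ≈ -5.9215e+5)
(R + 2539) + 865 = (-2960771/5 + 2539) + 865 = -2948076/5 + 865 = -2943751/5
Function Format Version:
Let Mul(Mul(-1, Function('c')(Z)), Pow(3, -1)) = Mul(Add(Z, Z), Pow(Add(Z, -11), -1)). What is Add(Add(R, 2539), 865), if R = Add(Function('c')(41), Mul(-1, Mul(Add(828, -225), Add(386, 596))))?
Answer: Rational(-2943751, 5) ≈ -5.8875e+5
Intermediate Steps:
Function('c')(Z) = Mul(-6, Z, Pow(Add(-11, Z), -1)) (Function('c')(Z) = Mul(-3, Mul(Add(Z, Z), Pow(Add(Z, -11), -1))) = Mul(-3, Mul(Mul(2, Z), Pow(Add(-11, Z), -1))) = Mul(-3, Mul(2, Z, Pow(Add(-11, Z), -1))) = Mul(-6, Z, Pow(Add(-11, Z), -1)))
R = Rational(-2960771, 5) (R = Add(Mul(-6, 41, Pow(Add(-11, 41), -1)), Mul(-1, Mul(Add(828, -225), Add(386, 596)))) = Add(Mul(-6, 41, Pow(30, -1)), Mul(-1, Mul(603, 982))) = Add(Mul(-6, 41, Rational(1, 30)), Mul(-1, 592146)) = Add(Rational(-41, 5), -592146) = Rational(-2960771, 5) ≈ -5.9215e+5)
Add(Add(R, 2539), 865) = Add(Add(Rational(-2960771, 5), 2539), 865) = Add(Rational(-2948076, 5), 865) = Rational(-2943751, 5)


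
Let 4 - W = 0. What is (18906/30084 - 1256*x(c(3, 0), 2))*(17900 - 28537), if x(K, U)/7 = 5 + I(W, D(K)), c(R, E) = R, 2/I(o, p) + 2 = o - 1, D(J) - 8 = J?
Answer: 142710831835/218 ≈ 6.5464e+8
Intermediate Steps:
W = 4 (W = 4 - 1*0 = 4 + 0 = 4)
D(J) = 8 + J
I(o, p) = 2/(-3 + o) (I(o, p) = 2/(-2 + (o - 1)) = 2/(-2 + (-1 + o)) = 2/(-3 + o))
x(K, U) = 49 (x(K, U) = 7*(5 + 2/(-3 + 4)) = 7*(5 + 2/1) = 7*(5 + 2*1) = 7*(5 + 2) = 7*7 = 49)
(18906/30084 - 1256*x(c(3, 0), 2))*(17900 - 28537) = (18906/30084 - 1256*49)*(17900 - 28537) = (18906*(1/30084) - 61544)*(-10637) = (137/218 - 61544)*(-10637) = -13416455/218*(-10637) = 142710831835/218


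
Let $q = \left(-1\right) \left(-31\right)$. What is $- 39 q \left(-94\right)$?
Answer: $113646$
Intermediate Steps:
$q = 31$
$- 39 q \left(-94\right) = \left(-39\right) 31 \left(-94\right) = \left(-1209\right) \left(-94\right) = 113646$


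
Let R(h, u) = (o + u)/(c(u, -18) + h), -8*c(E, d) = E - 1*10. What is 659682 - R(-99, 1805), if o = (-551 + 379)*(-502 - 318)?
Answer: 1707740094/2587 ≈ 6.6012e+5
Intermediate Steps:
c(E, d) = 5/4 - E/8 (c(E, d) = -(E - 1*10)/8 = -(E - 10)/8 = -(-10 + E)/8 = 5/4 - E/8)
o = 141040 (o = -172*(-820) = 141040)
R(h, u) = (141040 + u)/(5/4 + h - u/8) (R(h, u) = (141040 + u)/((5/4 - u/8) + h) = (141040 + u)/(5/4 + h - u/8))
659682 - R(-99, 1805) = 659682 - 8*(141040 + 1805)/(10 - 1*1805 + 8*(-99)) = 659682 - 8*142845/(10 - 1805 - 792) = 659682 - 8*142845/(-2587) = 659682 - 8*(-1)*142845/2587 = 659682 - 1*(-1142760/2587) = 659682 + 1142760/2587 = 1707740094/2587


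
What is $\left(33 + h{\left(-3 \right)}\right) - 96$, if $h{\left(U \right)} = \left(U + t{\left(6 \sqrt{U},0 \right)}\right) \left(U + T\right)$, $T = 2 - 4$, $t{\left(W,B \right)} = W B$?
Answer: $-48$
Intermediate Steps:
$t{\left(W,B \right)} = B W$
$T = -2$ ($T = 2 - 4 = -2$)
$h{\left(U \right)} = U \left(-2 + U\right)$ ($h{\left(U \right)} = \left(U + 0 \cdot 6 \sqrt{U}\right) \left(U - 2\right) = \left(U + 0\right) \left(-2 + U\right) = U \left(-2 + U\right)$)
$\left(33 + h{\left(-3 \right)}\right) - 96 = \left(33 - 3 \left(-2 - 3\right)\right) - 96 = \left(33 - -15\right) - 96 = \left(33 + 15\right) - 96 = 48 - 96 = -48$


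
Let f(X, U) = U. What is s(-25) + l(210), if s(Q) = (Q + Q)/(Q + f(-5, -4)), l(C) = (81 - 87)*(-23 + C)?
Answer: -32488/29 ≈ -1120.3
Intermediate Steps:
l(C) = 138 - 6*C (l(C) = -6*(-23 + C) = 138 - 6*C)
s(Q) = 2*Q/(-4 + Q) (s(Q) = (Q + Q)/(Q - 4) = (2*Q)/(-4 + Q) = 2*Q/(-4 + Q))
s(-25) + l(210) = 2*(-25)/(-4 - 25) + (138 - 6*210) = 2*(-25)/(-29) + (138 - 1260) = 2*(-25)*(-1/29) - 1122 = 50/29 - 1122 = -32488/29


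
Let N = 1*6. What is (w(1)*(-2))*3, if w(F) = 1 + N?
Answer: -42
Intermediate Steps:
N = 6
w(F) = 7 (w(F) = 1 + 6 = 7)
(w(1)*(-2))*3 = (7*(-2))*3 = -14*3 = -42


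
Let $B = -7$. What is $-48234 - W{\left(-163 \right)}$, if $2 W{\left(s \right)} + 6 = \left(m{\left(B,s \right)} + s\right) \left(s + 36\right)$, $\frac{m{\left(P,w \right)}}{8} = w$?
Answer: $- \frac{282771}{2} \approx -1.4139 \cdot 10^{5}$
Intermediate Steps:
$m{\left(P,w \right)} = 8 w$
$W{\left(s \right)} = -3 + \frac{9 s \left(36 + s\right)}{2}$ ($W{\left(s \right)} = -3 + \frac{\left(8 s + s\right) \left(s + 36\right)}{2} = -3 + \frac{9 s \left(36 + s\right)}{2}$)
$-48234 - W{\left(-163 \right)} = -48234 - \left(-3 + 162 \left(-163\right) + \frac{9 \left(-163\right)^{2}}{2}\right) = -48234 - \left(-3 - 26406 + \frac{9}{2} \cdot 26569\right) = -48234 - \left(-3 - 26406 + \frac{239121}{2}\right) = -48234 - \frac{186303}{2} = - \frac{282771}{2}$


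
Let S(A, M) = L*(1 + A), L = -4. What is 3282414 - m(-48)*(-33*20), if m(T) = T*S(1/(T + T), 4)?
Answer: 3407814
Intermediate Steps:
S(A, M) = -4 - 4*A (S(A, M) = -4*(1 + A) = -4 - 4*A)
m(T) = T*(-4 - 2/T) (m(T) = T*(-4 - 4/(T + T)) = T*(-4 - 4*1/(2*T)) = T*(-4 - 2/T))
3282414 - m(-48)*(-33*20) = 3282414 - (-2 - 4*(-48))*(-33*20) = 3282414 - (-2 + 192)*(-660) = 3282414 - 190*(-660) = 3282414 - 1*(-125400) = 3282414 + 125400 = 3407814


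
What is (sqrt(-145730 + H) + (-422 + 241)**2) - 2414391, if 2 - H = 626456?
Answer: -2381630 + 2*I*sqrt(193046) ≈ -2.3816e+6 + 878.74*I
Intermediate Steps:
H = -626454 (H = 2 - 1*626456 = 2 - 626456 = -626454)
(sqrt(-145730 + H) + (-422 + 241)**2) - 2414391 = (sqrt(-145730 - 626454) + (-422 + 241)**2) - 2414391 = (sqrt(-772184) + (-181)**2) - 2414391 = (2*I*sqrt(193046) + 32761) - 2414391 = (32761 + 2*I*sqrt(193046)) - 2414391 = -2381630 + 2*I*sqrt(193046)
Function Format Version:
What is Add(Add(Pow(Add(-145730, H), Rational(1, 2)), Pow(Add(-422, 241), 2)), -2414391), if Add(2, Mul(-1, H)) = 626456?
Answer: Add(-2381630, Mul(2, I, Pow(193046, Rational(1, 2)))) ≈ Add(-2.3816e+6, Mul(878.74, I))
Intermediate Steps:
H = -626454 (H = Add(2, Mul(-1, 626456)) = Add(2, -626456) = -626454)
Add(Add(Pow(Add(-145730, H), Rational(1, 2)), Pow(Add(-422, 241), 2)), -2414391) = Add(Add(Pow(Add(-145730, -626454), Rational(1, 2)), Pow(Add(-422, 241), 2)), -2414391) = Add(Add(Pow(-772184, Rational(1, 2)), Pow(-181, 2)), -2414391) = Add(Add(Mul(2, I, Pow(193046, Rational(1, 2))), 32761), -2414391) = Add(Add(32761, Mul(2, I, Pow(193046, Rational(1, 2)))), -2414391) = Add(-2381630, Mul(2, I, Pow(193046, Rational(1, 2))))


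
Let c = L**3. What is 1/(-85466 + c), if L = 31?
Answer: -1/55675 ≈ -1.7961e-5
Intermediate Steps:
c = 29791 (c = 31**3 = 29791)
1/(-85466 + c) = 1/(-85466 + 29791) = 1/(-55675) = -1/55675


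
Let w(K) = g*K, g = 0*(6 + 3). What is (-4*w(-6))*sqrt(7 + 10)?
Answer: 0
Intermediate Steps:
g = 0 (g = 0*9 = 0)
w(K) = 0 (w(K) = 0*K = 0)
(-4*w(-6))*sqrt(7 + 10) = (-4*0)*sqrt(7 + 10) = 0*sqrt(17) = 0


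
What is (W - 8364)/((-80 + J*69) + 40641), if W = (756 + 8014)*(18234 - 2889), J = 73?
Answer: 9611949/3257 ≈ 2951.2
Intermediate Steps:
W = 134575650 (W = 8770*15345 = 134575650)
(W - 8364)/((-80 + J*69) + 40641) = (134575650 - 8364)/((-80 + 73*69) + 40641) = 134567286/((-80 + 5037) + 40641) = 134567286/(4957 + 40641) = 134567286/45598 = 134567286*(1/45598) = 9611949/3257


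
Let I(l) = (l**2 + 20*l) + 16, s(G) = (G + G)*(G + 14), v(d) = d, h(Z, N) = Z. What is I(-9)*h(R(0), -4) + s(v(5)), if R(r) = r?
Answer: 190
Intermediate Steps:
s(G) = 2*G*(14 + G) (s(G) = (2*G)*(14 + G) = 2*G*(14 + G))
I(l) = 16 + l**2 + 20*l
I(-9)*h(R(0), -4) + s(v(5)) = (16 + (-9)**2 + 20*(-9))*0 + 2*5*(14 + 5) = (16 + 81 - 180)*0 + 2*5*19 = -83*0 + 190 = 0 + 190 = 190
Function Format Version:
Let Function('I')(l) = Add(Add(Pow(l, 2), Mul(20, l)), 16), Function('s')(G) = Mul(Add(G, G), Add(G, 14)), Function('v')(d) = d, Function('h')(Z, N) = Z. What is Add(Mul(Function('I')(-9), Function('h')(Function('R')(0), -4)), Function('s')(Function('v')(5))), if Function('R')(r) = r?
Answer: 190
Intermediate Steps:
Function('s')(G) = Mul(2, G, Add(14, G)) (Function('s')(G) = Mul(Mul(2, G), Add(14, G)) = Mul(2, G, Add(14, G)))
Function('I')(l) = Add(16, Pow(l, 2), Mul(20, l))
Add(Mul(Function('I')(-9), Function('h')(Function('R')(0), -4)), Function('s')(Function('v')(5))) = Add(Mul(Add(16, Pow(-9, 2), Mul(20, -9)), 0), Mul(2, 5, Add(14, 5))) = Add(Mul(Add(16, 81, -180), 0), Mul(2, 5, 19)) = Add(Mul(-83, 0), 190) = Add(0, 190) = 190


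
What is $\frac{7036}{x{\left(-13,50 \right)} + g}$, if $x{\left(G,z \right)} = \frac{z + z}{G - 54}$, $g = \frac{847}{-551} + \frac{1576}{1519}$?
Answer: $- \frac{394557230228}{111717439} \approx -3531.7$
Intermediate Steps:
$g = - \frac{418217}{836969}$ ($g = 847 \left(- \frac{1}{551}\right) + 1576 \cdot \frac{1}{1519} = - \frac{847}{551} + \frac{1576}{1519} = - \frac{418217}{836969} \approx -0.49968$)
$x{\left(G,z \right)} = \frac{2 z}{-54 + G}$
$\frac{7036}{x{\left(-13,50 \right)} + g} = \frac{7036}{2 \cdot 50 \frac{1}{-54 - 13} - \frac{418217}{836969}} = \frac{7036}{2 \cdot 50 \frac{1}{-67} - \frac{418217}{836969}} = \frac{7036}{2 \cdot 50 \left(- \frac{1}{67}\right) - \frac{418217}{836969}} = \frac{7036}{- \frac{100}{67} - \frac{418217}{836969}} = \frac{7036}{- \frac{111717439}{56076923}} = 7036 \left(- \frac{56076923}{111717439}\right) = - \frac{394557230228}{111717439}$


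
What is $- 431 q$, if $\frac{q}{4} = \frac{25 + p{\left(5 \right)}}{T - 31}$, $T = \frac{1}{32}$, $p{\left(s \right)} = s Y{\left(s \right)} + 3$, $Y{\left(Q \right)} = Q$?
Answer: $\frac{2923904}{991} \approx 2950.5$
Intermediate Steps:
$p{\left(s \right)} = 3 + s^{2}$ ($p{\left(s \right)} = s s + 3 = s^{2} + 3 = 3 + s^{2}$)
$T = \frac{1}{32} \approx 0.03125$
$q = - \frac{6784}{991}$ ($q = 4 \frac{25 + \left(3 + 5^{2}\right)}{\frac{1}{32} - 31} = 4 \frac{25 + \left(3 + 25\right)}{- \frac{991}{32}} = 4 \left(25 + 28\right) \left(- \frac{32}{991}\right) = 4 \cdot 53 \left(- \frac{32}{991}\right) = 4 \left(- \frac{1696}{991}\right) = - \frac{6784}{991} \approx -6.8456$)
$- 431 q = \left(-431\right) \left(- \frac{6784}{991}\right) = \frac{2923904}{991}$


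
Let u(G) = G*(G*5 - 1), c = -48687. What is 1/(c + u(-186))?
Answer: 1/124479 ≈ 8.0335e-6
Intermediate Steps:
u(G) = G*(-1 + 5*G) (u(G) = G*(5*G - 1) = G*(-1 + 5*G))
1/(c + u(-186)) = 1/(-48687 - 186*(-1 + 5*(-186))) = 1/(-48687 - 186*(-1 - 930)) = 1/(-48687 - 186*(-931)) = 1/(-48687 + 173166) = 1/124479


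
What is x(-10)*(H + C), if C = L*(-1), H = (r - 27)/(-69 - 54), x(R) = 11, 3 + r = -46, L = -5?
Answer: 7601/123 ≈ 61.797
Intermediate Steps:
r = -49 (r = -3 - 46 = -49)
H = 76/123 (H = (-49 - 27)/(-69 - 54) = -76/(-123) = -76*(-1/123) = 76/123 ≈ 0.61789)
C = 5 (C = -5*(-1) = 5)
x(-10)*(H + C) = 11*(76/123 + 5) = 11*(691/123) = 7601/123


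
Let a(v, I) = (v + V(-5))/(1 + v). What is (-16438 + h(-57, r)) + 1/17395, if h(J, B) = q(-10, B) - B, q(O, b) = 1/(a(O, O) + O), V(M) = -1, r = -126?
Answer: -22416188436/1374205 ≈ -16312.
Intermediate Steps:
a(v, I) = (-1 + v)/(1 + v) (a(v, I) = (v - 1)/(1 + v) = (-1 + v)/(1 + v))
q(O, b) = 1/(O + (-1 + O)/(1 + O)) (q(O, b) = 1/((-1 + O)/(1 + O) + O) = 1/(O + (-1 + O)/(1 + O)))
h(J, B) = -9/79 - B (h(J, B) = (1 - 10)/(-1 - 10 - 10*(1 - 10)) - B = -9/(-1 - 10 - 10*(-9)) - B = -9/(-1 - 10 + 90) - B = -9/79 - B)
(-16438 + h(-57, r)) + 1/17395 = (-16438 + (-9/79 - 1*(-126))) + 1/17395 = (-16438 + (-9/79 + 126)) + 1/17395 = (-16438 + 9945/79) + 1/17395 = -1288657/79 + 1/17395 = -22416188436/1374205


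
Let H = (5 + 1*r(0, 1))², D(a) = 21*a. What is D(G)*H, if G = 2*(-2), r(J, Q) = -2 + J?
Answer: -756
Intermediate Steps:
G = -4
H = 9 (H = (5 + 1*(-2 + 0))² = (5 + 1*(-2))² = (5 - 2)² = 3² = 9)
D(G)*H = (21*(-4))*9 = -84*9 = -756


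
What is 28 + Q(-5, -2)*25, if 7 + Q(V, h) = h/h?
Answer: -122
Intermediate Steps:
Q(V, h) = -6 (Q(V, h) = -7 + h/h = -7 + 1 = -6)
28 + Q(-5, -2)*25 = 28 - 6*25 = 28 - 150 = -122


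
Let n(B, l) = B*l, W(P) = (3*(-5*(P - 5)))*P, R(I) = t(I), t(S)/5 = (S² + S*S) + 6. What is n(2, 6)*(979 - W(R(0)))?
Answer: 146748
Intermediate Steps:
t(S) = 30 + 10*S² (t(S) = 5*((S² + S*S) + 6) = 5*((S² + S²) + 6) = 5*(2*S² + 6) = 5*(6 + 2*S²) = 30 + 10*S²)
R(I) = 30 + 10*I²
W(P) = P*(75 - 15*P) (W(P) = (3*(-5*(-5 + P)))*P = (3*(25 - 5*P))*P = (75 - 15*P)*P = P*(75 - 15*P))
n(2, 6)*(979 - W(R(0))) = (2*6)*(979 - 15*(30 + 10*0²)*(5 - (30 + 10*0²))) = 12*(979 - 15*(30 + 10*0)*(5 - (30 + 10*0))) = 12*(979 - 15*(30 + 0)*(5 - (30 + 0))) = 12*(979 - 15*30*(5 - 1*30)) = 12*(979 - 15*30*(5 - 30)) = 12*(979 - 15*30*(-25)) = 12*(979 - 1*(-11250)) = 12*(979 + 11250) = 12*12229 = 146748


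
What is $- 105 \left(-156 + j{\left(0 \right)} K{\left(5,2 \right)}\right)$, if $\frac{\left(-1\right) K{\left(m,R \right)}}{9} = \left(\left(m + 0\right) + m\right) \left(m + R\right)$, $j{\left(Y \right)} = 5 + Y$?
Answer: $347130$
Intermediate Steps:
$K{\left(m,R \right)} = - 18 m \left(R + m\right)$ ($K{\left(m,R \right)} = - 9 \left(\left(m + 0\right) + m\right) \left(m + R\right) = - 9 \left(m + m\right) \left(R + m\right) = - 9 \cdot 2 m \left(R + m\right) = - 18 m \left(R + m\right)$)
$- 105 \left(-156 + j{\left(0 \right)} K{\left(5,2 \right)}\right) = - 105 \left(-156 + \left(5 + 0\right) \left(\left(-18\right) 5 \left(2 + 5\right)\right)\right) = - 105 \left(-156 + 5 \left(\left(-18\right) 5 \cdot 7\right)\right) = - 105 \left(-156 + 5 \left(-630\right)\right) = - 105 \left(-156 - 3150\right) = \left(-105\right) \left(-3306\right) = 347130$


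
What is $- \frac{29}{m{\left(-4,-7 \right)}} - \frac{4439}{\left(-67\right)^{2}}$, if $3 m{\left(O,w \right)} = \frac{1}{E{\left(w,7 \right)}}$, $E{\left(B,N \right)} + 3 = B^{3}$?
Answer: $\frac{135123439}{4489} \approx 30101.0$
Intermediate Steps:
$E{\left(B,N \right)} = -3 + B^{3}$
$m{\left(O,w \right)} = \frac{1}{3 \left(-3 + w^{3}\right)}$
$- \frac{29}{m{\left(-4,-7 \right)}} - \frac{4439}{\left(-67\right)^{2}} = - \frac{29}{\frac{1}{3} \frac{1}{-3 + \left(-7\right)^{3}}} - \frac{4439}{\left(-67\right)^{2}} = - \frac{29}{\frac{1}{3} \frac{1}{-3 - 343}} - \frac{4439}{4489} = - \frac{29}{\frac{1}{3} \frac{1}{-346}} - \frac{4439}{4489} = - \frac{29}{\frac{1}{3} \left(- \frac{1}{346}\right)} - \frac{4439}{4489} = - \frac{29}{- \frac{1}{1038}} - \frac{4439}{4489} = \left(-29\right) \left(-1038\right) - \frac{4439}{4489} = 30102 - \frac{4439}{4489} = \frac{135123439}{4489}$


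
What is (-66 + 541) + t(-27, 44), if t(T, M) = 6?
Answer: 481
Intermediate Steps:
(-66 + 541) + t(-27, 44) = (-66 + 541) + 6 = 475 + 6 = 481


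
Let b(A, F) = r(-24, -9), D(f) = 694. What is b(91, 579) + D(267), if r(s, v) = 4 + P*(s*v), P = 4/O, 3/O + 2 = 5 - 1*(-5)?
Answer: 3002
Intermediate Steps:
O = 3/8 (O = 3/(-2 + (5 - 1*(-5))) = 3/(-2 + (5 + 5)) = 3/(-2 + 10) = 3/8 ≈ 0.37500)
P = 32/3 (P = 4/(3/8) = 4*(8/3) = 32/3 ≈ 10.667)
r(s, v) = 4 + 32*s*v/3 (r(s, v) = 4 + 32*(s*v)/3 = 4 + 32*s*v/3)
b(A, F) = 2308 (b(A, F) = 4 + (32/3)*(-24)*(-9) = 4 + 2304 = 2308)
b(91, 579) + D(267) = 2308 + 694 = 3002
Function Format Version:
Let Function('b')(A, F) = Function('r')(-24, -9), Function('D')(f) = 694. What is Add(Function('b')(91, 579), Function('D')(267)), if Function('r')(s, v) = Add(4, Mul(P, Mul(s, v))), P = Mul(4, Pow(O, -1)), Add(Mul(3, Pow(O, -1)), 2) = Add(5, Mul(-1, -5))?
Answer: 3002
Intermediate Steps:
O = Rational(3, 8) (O = Mul(3, Pow(Add(-2, Add(5, Mul(-1, -5))), -1)) = Mul(3, Pow(Add(-2, Add(5, 5)), -1)) = Mul(3, Pow(Add(-2, 10), -1)) = Mul(3, Pow(8, -1)) = Mul(3, Rational(1, 8)) = Rational(3, 8) ≈ 0.37500)
P = Rational(32, 3) (P = Mul(4, Pow(Rational(3, 8), -1)) = Mul(4, Rational(8, 3)) = Rational(32, 3) ≈ 10.667)
Function('r')(s, v) = Add(4, Mul(Rational(32, 3), s, v)) (Function('r')(s, v) = Add(4, Mul(Rational(32, 3), Mul(s, v))) = Add(4, Mul(Rational(32, 3), s, v)))
Function('b')(A, F) = 2308 (Function('b')(A, F) = Add(4, Mul(Rational(32, 3), -24, -9)) = Add(4, 2304) = 2308)
Add(Function('b')(91, 579), Function('D')(267)) = Add(2308, 694) = 3002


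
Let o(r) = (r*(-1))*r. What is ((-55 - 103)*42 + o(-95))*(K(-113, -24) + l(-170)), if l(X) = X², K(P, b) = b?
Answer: -452227036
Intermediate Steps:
o(r) = -r² (o(r) = (-r)*r = -r²)
((-55 - 103)*42 + o(-95))*(K(-113, -24) + l(-170)) = ((-55 - 103)*42 - 1*(-95)²)*(-24 + (-170)²) = (-158*42 - 1*9025)*(-24 + 28900) = (-6636 - 9025)*28876 = -15661*28876 = -452227036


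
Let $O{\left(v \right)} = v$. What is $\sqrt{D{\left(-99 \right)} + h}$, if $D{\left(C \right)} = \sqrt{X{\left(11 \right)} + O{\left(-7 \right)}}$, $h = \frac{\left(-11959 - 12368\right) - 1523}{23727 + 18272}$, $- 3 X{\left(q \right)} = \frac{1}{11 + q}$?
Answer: $\frac{\sqrt{-4729196597400 + 116418456066 i \sqrt{30558}}}{2771934} \approx 1.0256 + 1.2913 i$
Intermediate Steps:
$X{\left(q \right)} = - \frac{1}{3 \left(11 + q\right)}$
$h = - \frac{25850}{41999}$ ($h = \frac{-24327 - 1523}{41999} = \left(-25850\right) \frac{1}{41999} = - \frac{25850}{41999} \approx -0.61549$)
$D{\left(C \right)} = \frac{i \sqrt{30558}}{66}$ ($D{\left(C \right)} = \sqrt{- \frac{1}{33 + 3 \cdot 11} - 7} = \sqrt{- \frac{1}{33 + 33} - 7} = \sqrt{- \frac{1}{66} - 7} = \sqrt{- \frac{463}{66}} = \frac{i \sqrt{30558}}{66}$)
$\sqrt{D{\left(-99 \right)} + h} = \sqrt{\frac{i \sqrt{30558}}{66} - \frac{25850}{41999}} = \sqrt{- \frac{25850}{41999} + \frac{i \sqrt{30558}}{66}}$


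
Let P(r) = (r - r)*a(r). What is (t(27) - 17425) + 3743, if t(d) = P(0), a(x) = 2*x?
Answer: -13682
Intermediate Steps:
P(r) = 0 (P(r) = (r - r)*(2*r) = 0*(2*r) = 0)
t(d) = 0
(t(27) - 17425) + 3743 = (0 - 17425) + 3743 = -17425 + 3743 = -13682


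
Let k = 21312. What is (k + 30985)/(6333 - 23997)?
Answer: -52297/17664 ≈ -2.9607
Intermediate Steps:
(k + 30985)/(6333 - 23997) = (21312 + 30985)/(6333 - 23997) = 52297/(-17664) = 52297*(-1/17664) = -52297/17664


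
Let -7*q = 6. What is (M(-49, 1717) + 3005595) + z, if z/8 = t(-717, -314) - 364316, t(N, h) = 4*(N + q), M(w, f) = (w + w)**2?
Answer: 543897/7 ≈ 77700.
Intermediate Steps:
q = -6/7 (q = -1/7*6 = -6/7 ≈ -0.85714)
M(w, f) = 4*w**2 (M(w, f) = (2*w)**2 = 4*w**2)
t(N, h) = -24/7 + 4*N (t(N, h) = 4*(N - 6/7) = 4*(-6/7 + N) = -24/7 + 4*N)
z = -20562496/7 (z = 8*((-24/7 + 4*(-717)) - 364316) = 8*((-24/7 - 2868) - 364316) = 8*(-20100/7 - 364316) = 8*(-2570312/7) = -20562496/7 ≈ -2.9375e+6)
(M(-49, 1717) + 3005595) + z = (4*(-49)**2 + 3005595) - 20562496/7 = (4*2401 + 3005595) - 20562496/7 = (9604 + 3005595) - 20562496/7 = 3015199 - 20562496/7 = 543897/7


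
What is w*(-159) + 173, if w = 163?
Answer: -25744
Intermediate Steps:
w*(-159) + 173 = 163*(-159) + 173 = -25917 + 173 = -25744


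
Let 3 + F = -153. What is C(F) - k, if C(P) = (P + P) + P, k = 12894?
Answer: -13362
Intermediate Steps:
F = -156 (F = -3 - 153 = -156)
C(P) = 3*P (C(P) = 2*P + P = 3*P)
C(F) - k = 3*(-156) - 1*12894 = -468 - 12894 = -13362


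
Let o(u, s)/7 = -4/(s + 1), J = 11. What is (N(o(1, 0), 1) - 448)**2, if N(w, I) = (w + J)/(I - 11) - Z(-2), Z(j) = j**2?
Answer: 20277009/100 ≈ 2.0277e+5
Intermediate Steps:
o(u, s) = -28/(1 + s) (o(u, s) = 7*(-4/(s + 1)) = 7*(-4/(1 + s)) = -28/(1 + s))
N(w, I) = -4 + (11 + w)/(-11 + I) (N(w, I) = (w + 11)/(I - 11) - 1*(-2)**2 = (11 + w)/(-11 + I) - 1*4 = (11 + w)/(-11 + I) - 4 = -4 + (11 + w)/(-11 + I))
(N(o(1, 0), 1) - 448)**2 = ((55 - 28/(1 + 0) - 4*1)/(-11 + 1) - 448)**2 = ((55 - 28/1 - 4)/(-10) - 448)**2 = (-(55 - 28*1 - 4)/10 - 448)**2 = (-(55 - 28 - 4)/10 - 448)**2 = (-1/10*23 - 448)**2 = (-23/10 - 448)**2 = (-4503/10)**2 = 20277009/100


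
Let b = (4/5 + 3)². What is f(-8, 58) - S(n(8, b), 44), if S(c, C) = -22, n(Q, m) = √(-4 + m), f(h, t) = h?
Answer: 14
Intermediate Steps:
b = 361/25 (b = (4*(⅕) + 3)² = (⅘ + 3)² = (19/5)² = 361/25 ≈ 14.440)
f(-8, 58) - S(n(8, b), 44) = -8 - 1*(-22) = -8 + 22 = 14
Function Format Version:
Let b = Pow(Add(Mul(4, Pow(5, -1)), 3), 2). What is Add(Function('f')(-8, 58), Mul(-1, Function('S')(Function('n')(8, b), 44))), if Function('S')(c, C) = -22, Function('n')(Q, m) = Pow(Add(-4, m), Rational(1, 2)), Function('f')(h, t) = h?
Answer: 14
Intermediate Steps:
b = Rational(361, 25) (b = Pow(Add(Mul(4, Rational(1, 5)), 3), 2) = Pow(Add(Rational(4, 5), 3), 2) = Pow(Rational(19, 5), 2) = Rational(361, 25) ≈ 14.440)
Add(Function('f')(-8, 58), Mul(-1, Function('S')(Function('n')(8, b), 44))) = Add(-8, Mul(-1, -22)) = Add(-8, 22) = 14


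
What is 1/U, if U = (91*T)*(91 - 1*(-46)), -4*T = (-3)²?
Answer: -4/112203 ≈ -3.5650e-5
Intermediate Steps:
T = -9/4 (T = -¼*(-3)² = -¼*9 = -9/4 ≈ -2.2500)
U = -112203/4 (U = (91*(-9/4))*(91 - 1*(-46)) = -819*(91 + 46)/4 = -819/4*137 = -112203/4 ≈ -28051.)
1/U = 1/(-112203/4) = -4/112203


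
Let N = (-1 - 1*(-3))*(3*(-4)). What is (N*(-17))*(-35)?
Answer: -14280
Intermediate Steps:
N = -24 (N = (-1 + 3)*(-12) = 2*(-12) = -24)
(N*(-17))*(-35) = -24*(-17)*(-35) = 408*(-35) = -14280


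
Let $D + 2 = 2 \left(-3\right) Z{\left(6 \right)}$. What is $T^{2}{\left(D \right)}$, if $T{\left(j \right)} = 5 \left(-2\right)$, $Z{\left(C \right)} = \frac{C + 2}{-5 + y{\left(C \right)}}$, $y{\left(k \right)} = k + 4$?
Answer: $100$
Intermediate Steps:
$y{\left(k \right)} = 4 + k$
$Z{\left(C \right)} = \frac{2 + C}{-1 + C}$ ($Z{\left(C \right)} = \frac{C + 2}{-5 + \left(4 + C\right)} = \frac{2 + C}{-1 + C}$)
$D = - \frac{58}{5}$ ($D = -2 + 2 \left(-3\right) \frac{2 + 6}{-1 + 6} = -2 - 6 \cdot \frac{1}{5} \cdot 8 = -2 - \frac{48}{5} = - \frac{58}{5} \approx -11.6$)
$T{\left(j \right)} = -10$
$T^{2}{\left(D \right)} = \left(-10\right)^{2} = 100$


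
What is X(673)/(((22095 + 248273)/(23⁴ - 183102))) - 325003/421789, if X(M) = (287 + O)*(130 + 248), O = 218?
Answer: 556348710720149/8145589168 ≈ 68301.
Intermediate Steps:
X(M) = 190890 (X(M) = (287 + 218)*(130 + 248) = 505*378 = 190890)
X(673)/(((22095 + 248273)/(23⁴ - 183102))) - 325003/421789 = 190890/(((22095 + 248273)/(23⁴ - 183102))) - 325003/421789 = 190890/((270368/(279841 - 183102))) - 325003*1/421789 = 190890/((270368/96739)) - 325003/421789 = 190890/((270368*(1/96739))) - 325003/421789 = 190890/(270368/96739) - 325003/421789 = 190890*(96739/270368) - 325003/421789 = 1319036265/19312 - 325003/421789 = 556348710720149/8145589168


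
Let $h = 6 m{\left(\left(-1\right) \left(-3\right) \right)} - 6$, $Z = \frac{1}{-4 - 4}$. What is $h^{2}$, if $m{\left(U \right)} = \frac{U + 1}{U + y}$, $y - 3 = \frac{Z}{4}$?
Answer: $\frac{142884}{36481} \approx 3.9167$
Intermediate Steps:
$Z = - \frac{1}{8}$ ($Z = \frac{1}{-8} = - \frac{1}{8} \approx -0.125$)
$y = \frac{95}{32}$ ($y = 3 - \frac{1}{8 \cdot 4} = 3 - \frac{1}{32} = \frac{95}{32} \approx 2.9688$)
$m{\left(U \right)} = \frac{1 + U}{\frac{95}{32} + U}$ ($m{\left(U \right)} = \frac{U + 1}{U + \frac{95}{32}} = \frac{1 + U}{\frac{95}{32} + U}$)
$h = - \frac{378}{191}$ ($h = 6 \frac{32 \left(1 - -3\right)}{95 + 32 \left(\left(-1\right) \left(-3\right)\right)} - 6 = 6 \frac{32 \left(1 + 3\right)}{95 + 32 \cdot 3} - 6 = 6 \cdot 32 \frac{1}{95 + 96} \cdot 4 - 6 = 6 \cdot 32 \cdot \frac{1}{191} \cdot 4 - 6 = 6 \cdot \frac{128}{191} - 6 = \frac{768}{191} - 6 = - \frac{378}{191} \approx -1.9791$)
$h^{2} = \left(- \frac{378}{191}\right)^{2} = \frac{142884}{36481}$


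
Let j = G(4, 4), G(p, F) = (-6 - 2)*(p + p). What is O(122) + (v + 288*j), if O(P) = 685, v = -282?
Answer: -18029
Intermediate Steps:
G(p, F) = -16*p
j = -64 (j = -16*4 = -64)
O(122) + (v + 288*j) = 685 + (-282 + 288*(-64)) = 685 + (-282 - 18432) = 685 - 18714 = -18029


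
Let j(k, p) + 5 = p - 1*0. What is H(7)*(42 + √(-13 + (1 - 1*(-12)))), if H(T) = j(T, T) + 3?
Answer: 210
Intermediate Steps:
j(k, p) = -5 + p (j(k, p) = -5 + (p - 1*0) = -5 + (p + 0) = -5 + p)
H(T) = -2 + T (H(T) = (-5 + T) + 3 = -2 + T)
H(7)*(42 + √(-13 + (1 - 1*(-12)))) = (-2 + 7)*(42 + √(-13 + (1 - 1*(-12)))) = 5*(42 + √(-13 + (1 + 12))) = 5*(42 + √(-13 + 13)) = 5*(42 + √0) = 5*(42 + 0) = 5*42 = 210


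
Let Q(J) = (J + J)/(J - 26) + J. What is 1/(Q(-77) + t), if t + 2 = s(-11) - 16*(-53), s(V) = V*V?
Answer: 103/91824 ≈ 0.0011217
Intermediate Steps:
s(V) = V**2
Q(J) = J + 2*J/(-26 + J) (Q(J) = (2*J)/(-26 + J) + J = 2*J/(-26 + J) + J = J + 2*J/(-26 + J))
t = 967 (t = -2 + ((-11)**2 - 16*(-53)) = -2 + (121 + 848) = -2 + 969 = 967)
1/(Q(-77) + t) = 1/(-77*(-24 - 77)/(-26 - 77) + 967) = 1/(-77*(-101)/(-103) + 967) = 1/(-77*(-1/103)*(-101) + 967) = 1/(-7777/103 + 967) = 1/(91824/103) = 103/91824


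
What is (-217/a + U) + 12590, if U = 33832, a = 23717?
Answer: 1100990357/23717 ≈ 46422.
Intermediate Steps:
(-217/a + U) + 12590 = (-217/23717 + 33832) + 12590 = 802393327/23717 + 12590 = 1100990357/23717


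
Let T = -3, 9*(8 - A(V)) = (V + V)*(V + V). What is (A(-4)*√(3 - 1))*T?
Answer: -8*√2/3 ≈ -3.7712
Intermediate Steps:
A(V) = 8 - 4*V²/9 (A(V) = 8 - (V + V)*(V + V)/9 = 8 - 2*V*2*V/9 = 8 - 4*V²/9)
(A(-4)*√(3 - 1))*T = ((8 - 4/9*(-4)²)*√(3 - 1))*(-3) = ((8 - 4/9*16)*√2)*(-3) = ((8 - 64/9)*√2)*(-3) = (8*√2/9)*(-3) = -8*√2/3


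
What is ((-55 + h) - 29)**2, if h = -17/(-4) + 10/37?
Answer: 138368169/21904 ≈ 6317.0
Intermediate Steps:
h = 669/148 (h = -17*(-1/4) + 10*(1/37) = 17/4 + 10/37 = 669/148 ≈ 4.5203)
((-55 + h) - 29)**2 = ((-55 + 669/148) - 29)**2 = (-7471/148 - 29)**2 = (-11763/148)**2 = 138368169/21904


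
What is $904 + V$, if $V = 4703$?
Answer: $5607$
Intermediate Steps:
$904 + V = 904 + 4703 = 5607$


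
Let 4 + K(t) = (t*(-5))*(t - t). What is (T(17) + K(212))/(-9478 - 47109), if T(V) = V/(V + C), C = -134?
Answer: 485/6620679 ≈ 7.3255e-5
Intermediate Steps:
K(t) = -4 (K(t) = -4 + (t*(-5))*(t - t) = -4 - 5*t*0 = -4 + 0 = -4)
T(V) = V/(-134 + V) (T(V) = V/(V - 134) = V/(-134 + V))
(T(17) + K(212))/(-9478 - 47109) = (17/(-134 + 17) - 4)/(-9478 - 47109) = (17/(-117) - 4)/(-56587) = (17*(-1/117) - 4)*(-1/56587) = (-17/117 - 4)*(-1/56587) = -485/117*(-1/56587) = 485/6620679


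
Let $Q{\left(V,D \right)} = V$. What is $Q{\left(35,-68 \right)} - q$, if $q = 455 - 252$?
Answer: $-168$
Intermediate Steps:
$q = 203$ ($q = 455 - 252 = 203$)
$Q{\left(35,-68 \right)} - q = 35 - 203 = -168$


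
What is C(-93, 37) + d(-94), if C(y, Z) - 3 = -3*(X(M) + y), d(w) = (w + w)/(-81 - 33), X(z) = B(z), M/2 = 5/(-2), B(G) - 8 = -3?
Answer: 15313/57 ≈ 268.65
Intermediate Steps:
B(G) = 5 (B(G) = 8 - 3 = 5)
M = -5 (M = 2*(5/(-2)) = 2*(5*(-½)) = 2*(-5/2) = -5)
X(z) = 5
d(w) = -w/57 (d(w) = (2*w)/(-114) = (2*w)*(-1/114) = -w/57)
C(y, Z) = -12 - 3*y (C(y, Z) = 3 - 3*(5 + y) = 3 + (-15 - 3*y) = -12 - 3*y)
C(-93, 37) + d(-94) = (-12 - 3*(-93)) - 1/57*(-94) = (-12 + 279) + 94/57 = 267 + 94/57 = 15313/57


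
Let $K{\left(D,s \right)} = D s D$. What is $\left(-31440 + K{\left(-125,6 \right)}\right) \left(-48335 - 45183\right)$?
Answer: $-5827106580$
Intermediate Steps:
$K{\left(D,s \right)} = s D^{2}$
$\left(-31440 + K{\left(-125,6 \right)}\right) \left(-48335 - 45183\right) = \left(-31440 + 6 \left(-125\right)^{2}\right) \left(-48335 - 45183\right) = \left(-31440 + 6 \cdot 15625\right) \left(-93518\right) = \left(-31440 + 93750\right) \left(-93518\right) = 62310 \left(-93518\right) = -5827106580$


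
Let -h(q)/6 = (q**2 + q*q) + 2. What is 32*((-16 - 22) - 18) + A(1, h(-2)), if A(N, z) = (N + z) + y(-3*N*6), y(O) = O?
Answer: -1869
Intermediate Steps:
h(q) = -12 - 12*q**2 (h(q) = -6*((q**2 + q*q) + 2) = -6*((q**2 + q**2) + 2) = -6*(2*q**2 + 2) = -6*(2 + 2*q**2) = -12 - 12*q**2)
A(N, z) = z - 17*N (A(N, z) = (N + z) - 3*N*6 = (N + z) - 18*N = z - 17*N)
32*((-16 - 22) - 18) + A(1, h(-2)) = 32*((-16 - 22) - 18) + ((-12 - 12*(-2)**2) - 17*1) = 32*(-38 - 18) + ((-12 - 12*4) - 17) = 32*(-56) + ((-12 - 48) - 17) = -1792 + (-60 - 17) = -1792 - 77 = -1869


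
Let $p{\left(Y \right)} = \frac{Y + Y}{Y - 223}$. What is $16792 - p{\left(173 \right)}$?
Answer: $\frac{419973}{25} \approx 16799.0$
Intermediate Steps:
$p{\left(Y \right)} = \frac{2 Y}{-223 + Y}$
$16792 - p{\left(173 \right)} = 16792 - 2 \cdot 173 \frac{1}{-223 + 173} = 16792 - 2 \cdot 173 \frac{1}{-50} = 16792 - 2 \cdot 173 \left(- \frac{1}{50}\right) = 16792 - - \frac{173}{25} = 16792 + \frac{173}{25} = \frac{419973}{25}$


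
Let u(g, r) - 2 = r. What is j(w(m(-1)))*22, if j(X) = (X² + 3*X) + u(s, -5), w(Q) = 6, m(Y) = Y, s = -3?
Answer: 1122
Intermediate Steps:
u(g, r) = 2 + r
j(X) = -3 + X² + 3*X (j(X) = (X² + 3*X) + (2 - 5) = (X² + 3*X) - 3 = -3 + X² + 3*X)
j(w(m(-1)))*22 = (-3 + 6² + 3*6)*22 = (-3 + 36 + 18)*22 = 51*22 = 1122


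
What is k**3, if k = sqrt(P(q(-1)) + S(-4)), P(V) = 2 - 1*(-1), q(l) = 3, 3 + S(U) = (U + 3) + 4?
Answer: 3*sqrt(3) ≈ 5.1962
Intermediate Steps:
S(U) = 4 + U (S(U) = -3 + ((U + 3) + 4) = -3 + ((3 + U) + 4) = -3 + (7 + U) = 4 + U)
P(V) = 3 (P(V) = 2 + 1 = 3)
k = sqrt(3) (k = sqrt(3 + (4 - 4)) = sqrt(3 + 0) = sqrt(3) ≈ 1.7320)
k**3 = (sqrt(3))**3 = 3*sqrt(3)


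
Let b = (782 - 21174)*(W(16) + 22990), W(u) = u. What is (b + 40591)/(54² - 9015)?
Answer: 469097761/6099 ≈ 76914.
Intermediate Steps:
b = -469138352 (b = (782 - 21174)*(16 + 22990) = -20392*23006 = -469138352)
(b + 40591)/(54² - 9015) = (-469138352 + 40591)/(54² - 9015) = -469097761/(2916 - 9015) = -469097761/(-6099) = -469097761*(-1/6099) = 469097761/6099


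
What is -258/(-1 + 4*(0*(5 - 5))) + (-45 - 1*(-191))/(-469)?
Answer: 120856/469 ≈ 257.69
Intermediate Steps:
-258/(-1 + 4*(0*(5 - 5))) + (-45 - 1*(-191))/(-469) = -258/(-1 + 4*(0*0)) + (-45 + 191)*(-1/469) = -258/(-1 + 4*0) + 146*(-1/469) = -258/(-1 + 0) - 146/469 = -258/(-1) - 146/469 = -258*(-1) - 146/469 = 258 - 146/469 = 120856/469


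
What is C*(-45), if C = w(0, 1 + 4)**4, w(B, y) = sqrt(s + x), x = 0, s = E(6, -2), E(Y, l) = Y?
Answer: -1620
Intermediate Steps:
s = 6
w(B, y) = sqrt(6) (w(B, y) = sqrt(6 + 0) = sqrt(6))
C = 36 (C = (sqrt(6))**4 = 36)
C*(-45) = 36*(-45) = -1620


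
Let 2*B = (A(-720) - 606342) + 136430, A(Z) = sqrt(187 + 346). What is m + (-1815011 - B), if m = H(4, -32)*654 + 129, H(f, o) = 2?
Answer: -1578618 - sqrt(533)/2 ≈ -1.5786e+6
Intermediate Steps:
A(Z) = sqrt(533)
B = -234956 + sqrt(533)/2 (B = ((sqrt(533) - 606342) + 136430)/2 = ((-606342 + sqrt(533)) + 136430)/2 = (-469912 + sqrt(533))/2 = -234956 + sqrt(533)/2 ≈ -2.3494e+5)
m = 1437 (m = 2*654 + 129 = 1308 + 129 = 1437)
m + (-1815011 - B) = 1437 + (-1815011 - (-234956 + sqrt(533)/2)) = 1437 + (-1815011 + (234956 - sqrt(533)/2)) = 1437 + (-1580055 - sqrt(533)/2) = -1578618 - sqrt(533)/2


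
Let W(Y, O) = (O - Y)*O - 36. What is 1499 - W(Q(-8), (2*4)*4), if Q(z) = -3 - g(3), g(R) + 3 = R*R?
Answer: 223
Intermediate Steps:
g(R) = -3 + R**2 (g(R) = -3 + R*R = -3 + R**2)
Q(z) = -9 (Q(z) = -3 - (-3 + 3**2) = -3 - (-3 + 9) = -3 - 1*6 = -3 - 6 = -9)
W(Y, O) = -36 + O*(O - Y) (W(Y, O) = O*(O - Y) - 36 = -36 + O*(O - Y))
1499 - W(Q(-8), (2*4)*4) = 1499 - (-36 + ((2*4)*4)**2 - 1*(2*4)*4*(-9)) = 1499 - (-36 + (8*4)**2 - 1*8*4*(-9)) = 1499 - (-36 + 32**2 - 1*32*(-9)) = 1499 - (-36 + 1024 + 288) = 1499 - 1*1276 = 1499 - 1276 = 223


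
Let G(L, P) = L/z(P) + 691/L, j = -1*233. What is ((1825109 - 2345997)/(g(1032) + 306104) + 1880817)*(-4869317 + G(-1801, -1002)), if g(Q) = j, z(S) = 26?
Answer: -131173399251231962370071/14322715446 ≈ -9.1584e+12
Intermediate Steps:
j = -233
g(Q) = -233
G(L, P) = 691/L + L/26 (G(L, P) = L/26 + 691/L = 691/L + L/26)
((1825109 - 2345997)/(g(1032) + 306104) + 1880817)*(-4869317 + G(-1801, -1002)) = ((1825109 - 2345997)/(-233 + 306104) + 1880817)*(-4869317 + (691/(-1801) + (1/26)*(-1801))) = (-520888/305871 + 1880817)*(-4869317 + (691*(-1/1801) - 1801/26)) = (-520888*1/305871 + 1880817)*(-4869317 + (-691/1801 - 1801/26)) = (-520888/305871 + 1880817)*(-4869317 - 3261567/46826) = (575286855719/305871)*(-228013899409/46826) = -131173399251231962370071/14322715446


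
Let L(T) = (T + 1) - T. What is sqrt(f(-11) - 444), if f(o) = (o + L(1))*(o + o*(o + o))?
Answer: 9*I*sqrt(34) ≈ 52.479*I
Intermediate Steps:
L(T) = 1 (L(T) = (1 + T) - T = 1)
f(o) = (1 + o)*(o + 2*o**2) (f(o) = (o + 1)*(o + o*(o + o)) = (1 + o)*(o + o*(2*o)) = (1 + o)*(o + 2*o**2))
sqrt(f(-11) - 444) = sqrt(-11*(1 + 2*(-11)**2 + 3*(-11)) - 444) = sqrt(-11*(1 + 2*121 - 33) - 444) = sqrt(-11*(1 + 242 - 33) - 444) = sqrt(-11*210 - 444) = sqrt(-2310 - 444) = sqrt(-2754) = 9*I*sqrt(34)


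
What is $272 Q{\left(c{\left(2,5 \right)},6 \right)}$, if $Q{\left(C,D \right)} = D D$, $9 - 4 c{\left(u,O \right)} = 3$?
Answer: $9792$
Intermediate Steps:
$c{\left(u,O \right)} = \frac{3}{2}$ ($c{\left(u,O \right)} = \frac{9}{4} - \frac{3}{4} = \frac{3}{2}$)
$Q{\left(C,D \right)} = D^{2}$
$272 Q{\left(c{\left(2,5 \right)},6 \right)} = 272 \cdot 6^{2} = 272 \cdot 36 = 9792$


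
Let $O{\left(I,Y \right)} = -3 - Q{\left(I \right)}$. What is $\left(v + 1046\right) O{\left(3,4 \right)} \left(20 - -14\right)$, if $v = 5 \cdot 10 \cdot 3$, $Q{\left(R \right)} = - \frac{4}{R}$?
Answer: $- \frac{203320}{3} \approx -67773.0$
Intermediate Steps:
$v = 150$ ($v = 50 \cdot 3 = 150$)
$O{\left(I,Y \right)} = -3 + \frac{4}{I}$ ($O{\left(I,Y \right)} = -3 - - \frac{4}{I} = -3 + \frac{4}{I}$)
$\left(v + 1046\right) O{\left(3,4 \right)} \left(20 - -14\right) = \left(150 + 1046\right) \left(-3 + \frac{4}{3}\right) \left(20 - -14\right) = 1196 \left(-3 + 4 \cdot \frac{1}{3}\right) \left(20 + 14\right) = 1196 \left(-3 + \frac{4}{3}\right) 34 = 1196 \left(\left(- \frac{5}{3}\right) 34\right) = 1196 \left(- \frac{170}{3}\right) = - \frac{203320}{3}$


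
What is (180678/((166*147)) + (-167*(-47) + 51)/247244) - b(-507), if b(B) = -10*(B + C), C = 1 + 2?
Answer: -1265112751512/251385337 ≈ -5032.6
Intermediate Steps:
C = 3
b(B) = -30 - 10*B (b(B) = -10*(B + 3) = -10*(3 + B) = -30 - 10*B)
(180678/((166*147)) + (-167*(-47) + 51)/247244) - b(-507) = (180678/((166*147)) + (-167*(-47) + 51)/247244) - (-30 - 10*(-507)) = (180678/24402 + (7849 + 51)*(1/247244)) - (-30 + 5070) = (180678*(1/24402) + 7900*(1/247244)) - 1*5040 = (30113/4067 + 1975/61811) - 5040 = 1869346968/251385337 - 5040 = -1265112751512/251385337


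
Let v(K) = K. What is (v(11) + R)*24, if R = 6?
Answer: 408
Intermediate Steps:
(v(11) + R)*24 = (11 + 6)*24 = 17*24 = 408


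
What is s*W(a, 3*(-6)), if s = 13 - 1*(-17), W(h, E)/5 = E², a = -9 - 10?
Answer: 48600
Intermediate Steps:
a = -19
W(h, E) = 5*E²
s = 30 (s = 13 + 17 = 30)
s*W(a, 3*(-6)) = 30*(5*(3*(-6))²) = 30*(5*(-18)²) = 30*(5*324) = 30*1620 = 48600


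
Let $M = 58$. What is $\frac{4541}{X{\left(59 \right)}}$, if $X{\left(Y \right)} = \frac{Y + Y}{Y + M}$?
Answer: $\frac{531297}{118} \approx 4502.5$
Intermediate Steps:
$X{\left(Y \right)} = \frac{2 Y}{58 + Y}$ ($X{\left(Y \right)} = \frac{Y + Y}{Y + 58} = \frac{2 Y}{58 + Y}$)
$\frac{4541}{X{\left(59 \right)}} = \frac{4541}{2 \cdot 59 \frac{1}{58 + 59}} = \frac{4541}{2 \cdot 59 \cdot \frac{1}{117}} = \frac{4541}{\frac{118}{117}} = 4541 \cdot \frac{117}{118} = \frac{531297}{118}$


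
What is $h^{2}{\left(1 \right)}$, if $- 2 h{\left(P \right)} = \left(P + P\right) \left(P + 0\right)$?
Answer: $1$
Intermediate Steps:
$h{\left(P \right)} = - P^{2}$ ($h{\left(P \right)} = - \frac{\left(P + P\right) \left(P + 0\right)}{2} = - \frac{2 P P}{2} = - \frac{2 P^{2}}{2} = - P^{2}$)
$h^{2}{\left(1 \right)} = \left(- 1^{2}\right)^{2} = \left(\left(-1\right) 1\right)^{2} = \left(-1\right)^{2} = 1$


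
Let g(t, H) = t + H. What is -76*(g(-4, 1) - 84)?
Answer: 6612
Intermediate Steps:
g(t, H) = H + t
-76*(g(-4, 1) - 84) = -76*((1 - 4) - 84) = -76*(-3 - 84) = -76*(-87) = 6612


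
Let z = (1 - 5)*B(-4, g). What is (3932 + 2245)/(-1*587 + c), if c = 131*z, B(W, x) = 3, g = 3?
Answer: -6177/2159 ≈ -2.8610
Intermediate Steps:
z = -12 (z = (1 - 5)*3 = -4*3 = -12)
c = -1572 (c = 131*(-12) = -1572)
(3932 + 2245)/(-1*587 + c) = (3932 + 2245)/(-1*587 - 1572) = 6177/(-587 - 1572) = 6177/(-2159) = 6177*(-1/2159) = -6177/2159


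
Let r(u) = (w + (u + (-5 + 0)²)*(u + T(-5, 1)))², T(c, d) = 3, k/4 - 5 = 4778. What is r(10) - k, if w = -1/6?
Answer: 6758689/36 ≈ 1.8774e+5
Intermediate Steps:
k = 19132 (k = 20 + 4*4778 = 20 + 19112 = 19132)
w = -⅙ (w = -1*⅙ = -⅙ ≈ -0.16667)
r(u) = (-⅙ + (3 + u)*(25 + u))² (r(u) = (-⅙ + (u + (-5 + 0)²)*(u + 3))² = (-⅙ + (u + (-5)²)*(3 + u))² = (-⅙ + (u + 25)*(3 + u))² = (-⅙ + (25 + u)*(3 + u))² = (-⅙ + (3 + u)*(25 + u))²)
r(10) - k = (449 + 6*10² + 168*10)²/36 - 1*19132 = (449 + 6*100 + 1680)²/36 - 19132 = (449 + 600 + 1680)²/36 - 19132 = (1/36)*2729² - 19132 = (1/36)*7447441 - 19132 = 7447441/36 - 19132 = 6758689/36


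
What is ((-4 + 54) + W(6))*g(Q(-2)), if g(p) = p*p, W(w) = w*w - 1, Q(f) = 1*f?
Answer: 340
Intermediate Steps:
Q(f) = f
W(w) = -1 + w**2 (W(w) = w**2 - 1 = -1 + w**2)
g(p) = p**2
((-4 + 54) + W(6))*g(Q(-2)) = ((-4 + 54) + (-1 + 6**2))*(-2)**2 = (50 + (-1 + 36))*4 = (50 + 35)*4 = 85*4 = 340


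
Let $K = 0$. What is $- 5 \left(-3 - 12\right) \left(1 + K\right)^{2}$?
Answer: $75$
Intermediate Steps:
$- 5 \left(-3 - 12\right) \left(1 + K\right)^{2} = - 5 \left(-3 - 12\right) \left(1 + 0\right)^{2} = \left(-5\right) \left(-15\right) 1^{2} = 75 \cdot 1 = 75$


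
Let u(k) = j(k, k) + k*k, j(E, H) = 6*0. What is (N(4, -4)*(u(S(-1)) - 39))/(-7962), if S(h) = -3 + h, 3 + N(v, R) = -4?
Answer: -161/7962 ≈ -0.020221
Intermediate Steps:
j(E, H) = 0
N(v, R) = -7 (N(v, R) = -3 - 4 = -7)
u(k) = k² (u(k) = 0 + k*k = 0 + k² = k²)
(N(4, -4)*(u(S(-1)) - 39))/(-7962) = -7*((-3 - 1)² - 39)/(-7962) = -7*((-4)² - 39)*(-1/7962) = -7*(16 - 39)*(-1/7962) = -7*(-23)*(-1/7962) = 161*(-1/7962) = -161/7962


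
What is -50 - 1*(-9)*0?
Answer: -50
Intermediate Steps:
-50 - 1*(-9)*0 = -50 + 9*0 = -50 + 0 = -50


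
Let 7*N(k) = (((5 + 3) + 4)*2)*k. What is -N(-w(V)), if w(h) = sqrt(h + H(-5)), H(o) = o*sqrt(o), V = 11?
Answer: 24*sqrt(11 - 5*I*sqrt(5))/7 ≈ 12.524 - 5.2472*I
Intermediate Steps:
H(o) = o**(3/2)
w(h) = sqrt(h - 5*I*sqrt(5)) (w(h) = sqrt(h + (-5)**(3/2)) = sqrt(h - 5*I*sqrt(5)))
N(k) = 24*k/7 (N(k) = ((((5 + 3) + 4)*2)*k)/7 = (((8 + 4)*2)*k)/7 = ((12*2)*k)/7 = (24*k)/7 = 24*k/7)
-N(-w(V)) = -24*(-sqrt(11 - 5*I*sqrt(5)))/7 = -(-24)*sqrt(11 - 5*I*sqrt(5))/7 = 24*sqrt(11 - 5*I*sqrt(5))/7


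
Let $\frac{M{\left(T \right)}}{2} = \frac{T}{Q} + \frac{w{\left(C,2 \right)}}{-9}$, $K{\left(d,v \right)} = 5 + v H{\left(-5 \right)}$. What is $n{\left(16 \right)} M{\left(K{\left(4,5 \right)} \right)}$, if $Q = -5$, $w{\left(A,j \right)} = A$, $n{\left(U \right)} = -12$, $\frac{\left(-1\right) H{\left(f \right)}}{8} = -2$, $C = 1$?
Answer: $\frac{1232}{3} \approx 410.67$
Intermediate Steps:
$H{\left(f \right)} = 16$ ($H{\left(f \right)} = \left(-8\right) \left(-2\right) = 16$)
$K{\left(d,v \right)} = 5 + 16 v$ ($K{\left(d,v \right)} = 5 + v 16 = 5 + 16 v$)
$M{\left(T \right)} = - \frac{2}{9} - \frac{2 T}{5}$ ($M{\left(T \right)} = 2 \left(\frac{T}{-5} + 1 \frac{1}{-9}\right) = 2 \left(T \left(- \frac{1}{5}\right) + 1 \left(- \frac{1}{9}\right)\right) = 2 \left(- \frac{T}{5} - \frac{1}{9}\right) = 2 \left(- \frac{1}{9} - \frac{T}{5}\right) = - \frac{2}{9} - \frac{2 T}{5}$)
$n{\left(16 \right)} M{\left(K{\left(4,5 \right)} \right)} = - 12 \left(- \frac{2}{9} - \frac{2 \left(5 + 16 \cdot 5\right)}{5}\right) = - 12 \left(- \frac{2}{9} - \frac{2 \left(5 + 80\right)}{5}\right) = - 12 \left(- \frac{2}{9} - 34\right) = \left(-12\right) \left(- \frac{308}{9}\right) = \frac{1232}{3}$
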